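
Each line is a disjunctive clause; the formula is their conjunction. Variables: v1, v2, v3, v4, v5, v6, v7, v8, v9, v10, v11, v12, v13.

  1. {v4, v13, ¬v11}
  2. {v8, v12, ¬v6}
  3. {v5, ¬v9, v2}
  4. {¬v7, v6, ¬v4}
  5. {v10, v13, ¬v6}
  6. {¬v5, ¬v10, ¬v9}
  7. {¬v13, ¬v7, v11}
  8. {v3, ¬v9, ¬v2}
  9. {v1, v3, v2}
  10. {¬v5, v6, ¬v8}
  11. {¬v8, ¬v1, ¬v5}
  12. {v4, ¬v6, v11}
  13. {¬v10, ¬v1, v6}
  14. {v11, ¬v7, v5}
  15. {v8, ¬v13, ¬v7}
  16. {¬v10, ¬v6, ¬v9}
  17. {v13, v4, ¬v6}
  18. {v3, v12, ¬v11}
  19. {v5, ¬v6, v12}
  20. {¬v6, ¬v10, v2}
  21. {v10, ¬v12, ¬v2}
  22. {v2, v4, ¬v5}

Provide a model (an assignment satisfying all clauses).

Pure literal: v3 appears only positively; assign v3 = True.
Pure literal: v7 appears only negated; assign v7 = False.
Try v1 = False.
Try v2 = False.
The remaining clauses are satisfied by v4 = False, v5 = False, v6 = False, v8 = True, v9 = False, v10 = False, v11 = False, v12 = True, v13 = False.
Every clause has at least one true literal under this assignment.

v1 = F, v2 = F, v3 = T, v4 = F, v5 = F, v6 = F, v7 = F, v8 = T, v9 = F, v10 = F, v11 = F, v12 = T, v13 = F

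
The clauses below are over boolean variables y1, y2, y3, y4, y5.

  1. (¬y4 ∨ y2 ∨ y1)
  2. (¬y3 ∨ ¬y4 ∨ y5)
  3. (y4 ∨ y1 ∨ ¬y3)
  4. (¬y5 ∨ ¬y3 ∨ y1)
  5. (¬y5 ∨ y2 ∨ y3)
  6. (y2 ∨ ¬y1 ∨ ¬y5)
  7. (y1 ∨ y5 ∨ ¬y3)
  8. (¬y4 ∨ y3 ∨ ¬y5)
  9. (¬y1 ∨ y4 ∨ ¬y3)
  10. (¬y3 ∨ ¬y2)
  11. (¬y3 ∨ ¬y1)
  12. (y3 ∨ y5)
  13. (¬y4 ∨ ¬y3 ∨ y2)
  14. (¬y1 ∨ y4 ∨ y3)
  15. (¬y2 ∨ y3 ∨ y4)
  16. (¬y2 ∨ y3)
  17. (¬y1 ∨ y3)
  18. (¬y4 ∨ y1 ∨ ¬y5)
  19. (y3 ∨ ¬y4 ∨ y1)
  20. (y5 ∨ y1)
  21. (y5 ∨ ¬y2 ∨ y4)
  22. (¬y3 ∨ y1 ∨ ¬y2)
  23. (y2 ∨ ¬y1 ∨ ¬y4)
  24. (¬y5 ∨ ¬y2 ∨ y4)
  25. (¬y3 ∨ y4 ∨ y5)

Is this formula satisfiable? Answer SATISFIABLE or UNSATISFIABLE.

UNSATISFIABLE

y3 = True:
  propagation gives y2=False, y1=False, y4=False; an empty clause results — contradiction.
y3 = False:
  propagation gives y5=True, y2=True; an empty clause results — contradiction.
Every branch closes, so no satisfying assignment exists.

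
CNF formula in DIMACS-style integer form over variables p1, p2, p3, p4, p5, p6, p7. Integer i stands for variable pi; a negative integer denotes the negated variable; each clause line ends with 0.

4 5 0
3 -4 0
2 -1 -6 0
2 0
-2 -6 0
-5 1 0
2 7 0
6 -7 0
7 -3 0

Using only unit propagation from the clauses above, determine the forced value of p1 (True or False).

True

Unit clause (p2) sets p2 = True.
(!p2 || !p6): since p2 = True, the clause reduces to (!p6). p6 = False.
(!p7 || p6) with p6 = False leaves only !p7, so p7 = False.
From (!p3 || p7) and p7 = False: p3 = False.
(!p4 || p3): since p3 = False, the clause reduces to (!p4). p4 = False.
From (p5 || p4) and p4 = False: p5 = True.
(!p5 || p1) with p5 = True leaves only p1, so p1 = True.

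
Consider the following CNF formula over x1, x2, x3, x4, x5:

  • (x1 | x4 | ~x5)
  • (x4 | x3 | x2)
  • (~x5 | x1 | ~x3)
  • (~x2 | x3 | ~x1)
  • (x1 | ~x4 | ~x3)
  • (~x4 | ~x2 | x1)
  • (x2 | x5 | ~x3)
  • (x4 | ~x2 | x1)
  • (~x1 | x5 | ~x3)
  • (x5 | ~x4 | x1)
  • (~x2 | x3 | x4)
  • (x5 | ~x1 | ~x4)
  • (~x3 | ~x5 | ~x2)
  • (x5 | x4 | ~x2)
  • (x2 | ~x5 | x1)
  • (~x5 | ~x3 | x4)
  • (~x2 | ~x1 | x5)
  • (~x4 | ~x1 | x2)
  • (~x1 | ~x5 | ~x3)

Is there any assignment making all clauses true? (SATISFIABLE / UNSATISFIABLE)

UNSATISFIABLE

x1 = True:
  x2 = True:
    propagation gives x3=True, x5=True; an empty clause results — contradiction.
  x2 = False:
    propagation gives x4=False, x3=True, x5=True; an empty clause results — contradiction.
x1 = False:
  x4 = True:
    propagation gives x3=False, x2=False, x5=True; an empty clause results — contradiction.
  x4 = False:
    propagation gives x5=False, x2=False, x3=True; an empty clause results — contradiction.
Every branch closes, so no satisfying assignment exists.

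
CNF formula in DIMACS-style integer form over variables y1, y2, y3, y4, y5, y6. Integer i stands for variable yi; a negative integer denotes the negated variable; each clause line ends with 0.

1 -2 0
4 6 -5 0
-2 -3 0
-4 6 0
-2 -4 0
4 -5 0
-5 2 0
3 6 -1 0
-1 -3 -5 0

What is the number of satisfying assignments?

Case analysis on y2 and y4:
  y2=1, y4=1: a clause becomes empty — 0.
  y2=1, y4=0: remaining (y1,y3,y5,y6) ∈ {(1,0,0,1)} — 1.
  y2=0, y4=1: remaining (y1,y3,y5,y6) ∈ {(0,0,0,1); (0,1,0,1); (1,0,0,1); (1,1,0,1)} — 4.
  y2=0, y4=0: 7 of the 16 assignments to (y1,y3,y5,y6) work.
Total: 0 + 1 + 4 + 7 = 12.

12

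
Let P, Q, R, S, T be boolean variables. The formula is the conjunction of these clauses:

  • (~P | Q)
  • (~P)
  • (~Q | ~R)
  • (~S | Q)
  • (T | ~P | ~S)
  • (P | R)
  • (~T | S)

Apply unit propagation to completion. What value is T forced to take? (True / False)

(~P) is a unit clause: P = False.
In (R | P), P is now false; R must hold, so R = True.
From (~R | ~Q) and R = True: Q = False.
(~S | Q): since Q = False, the clause reduces to (~S). S = False.
In (S | ~T), S is now false; ~T must hold, so T = False.

False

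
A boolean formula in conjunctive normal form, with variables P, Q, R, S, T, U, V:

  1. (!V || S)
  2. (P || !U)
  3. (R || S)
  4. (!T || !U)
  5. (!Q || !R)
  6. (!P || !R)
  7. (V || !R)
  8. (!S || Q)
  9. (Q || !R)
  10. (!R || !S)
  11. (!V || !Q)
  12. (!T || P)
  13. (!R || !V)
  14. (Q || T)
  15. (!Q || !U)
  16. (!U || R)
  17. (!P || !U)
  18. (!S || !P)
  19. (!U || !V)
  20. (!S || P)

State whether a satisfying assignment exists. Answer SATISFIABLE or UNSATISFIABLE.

UNSATISFIABLE

R = True:
  propagation gives Q=False; an empty clause results — contradiction.
R = False:
  propagation gives S=True, Q=True, V=False, U=False; an empty clause results — contradiction.
Every branch closes, so no satisfying assignment exists.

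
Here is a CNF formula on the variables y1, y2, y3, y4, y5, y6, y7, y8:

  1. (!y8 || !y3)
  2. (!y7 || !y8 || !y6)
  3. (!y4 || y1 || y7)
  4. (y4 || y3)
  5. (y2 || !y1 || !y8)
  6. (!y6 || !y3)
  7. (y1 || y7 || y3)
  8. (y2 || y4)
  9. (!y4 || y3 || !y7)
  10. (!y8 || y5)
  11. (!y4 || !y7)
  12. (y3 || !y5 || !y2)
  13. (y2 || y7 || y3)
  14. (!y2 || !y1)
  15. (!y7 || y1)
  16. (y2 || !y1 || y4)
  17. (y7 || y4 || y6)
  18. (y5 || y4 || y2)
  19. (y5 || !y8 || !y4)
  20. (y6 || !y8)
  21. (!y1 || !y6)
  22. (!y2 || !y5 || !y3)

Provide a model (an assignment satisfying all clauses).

y1=True, y2=False, y3=True, y4=True, y5=False, y6=False, y7=False, y8=False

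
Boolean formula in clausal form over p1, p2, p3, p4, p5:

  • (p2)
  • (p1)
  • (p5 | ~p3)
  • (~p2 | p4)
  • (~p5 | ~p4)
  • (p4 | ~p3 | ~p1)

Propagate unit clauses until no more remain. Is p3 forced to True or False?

False

(p2) stands alone — p2 = True.
Unit clause (p1) sets p1 = True.
In (~p2 | p4), ~p2 is now false; p4 must hold, so p4 = True.
In (~p4 | ~p5), ~p4 is now false; ~p5 must hold, so p5 = False.
(p5 | ~p3) with p5 = False leaves only ~p3, so p3 = False.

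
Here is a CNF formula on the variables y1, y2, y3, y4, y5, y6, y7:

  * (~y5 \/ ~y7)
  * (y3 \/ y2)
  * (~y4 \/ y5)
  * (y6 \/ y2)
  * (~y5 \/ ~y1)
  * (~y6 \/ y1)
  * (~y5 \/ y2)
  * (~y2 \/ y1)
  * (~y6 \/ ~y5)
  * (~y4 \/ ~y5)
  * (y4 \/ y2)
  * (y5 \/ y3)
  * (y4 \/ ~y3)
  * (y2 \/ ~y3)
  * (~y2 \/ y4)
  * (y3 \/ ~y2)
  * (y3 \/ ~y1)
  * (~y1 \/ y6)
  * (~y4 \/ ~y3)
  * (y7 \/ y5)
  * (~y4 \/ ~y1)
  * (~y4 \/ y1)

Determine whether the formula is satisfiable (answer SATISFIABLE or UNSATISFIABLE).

y2 = True:
  propagation gives y1=True, y5=False, y4=False; an empty clause results — contradiction.
y2 = False:
  propagation gives y3=True; an empty clause results — contradiction.
Every branch closes, so no satisfying assignment exists.

UNSATISFIABLE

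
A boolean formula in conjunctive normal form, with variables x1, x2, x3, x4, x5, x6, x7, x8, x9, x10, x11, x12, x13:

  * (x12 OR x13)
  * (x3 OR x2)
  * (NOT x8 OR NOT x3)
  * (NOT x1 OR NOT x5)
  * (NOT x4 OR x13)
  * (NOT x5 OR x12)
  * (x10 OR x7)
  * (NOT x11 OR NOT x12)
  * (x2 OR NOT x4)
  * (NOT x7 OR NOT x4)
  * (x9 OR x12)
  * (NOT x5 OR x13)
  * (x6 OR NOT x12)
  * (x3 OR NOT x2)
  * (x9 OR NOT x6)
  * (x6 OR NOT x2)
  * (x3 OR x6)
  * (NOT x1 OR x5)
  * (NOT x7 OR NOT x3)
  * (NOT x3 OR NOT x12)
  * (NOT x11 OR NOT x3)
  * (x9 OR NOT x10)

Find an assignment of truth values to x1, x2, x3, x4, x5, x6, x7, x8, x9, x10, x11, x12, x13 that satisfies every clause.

x1 occurs only negated in the remaining clauses — set x1 = False.
Pure literal: x8 appears only negated; assign x8 = False.
Try x2 = True.
  then x3 is forced to True.
  then x6 is forced to True.
  then x9 is forced to True.
  then x7 is forced to False.
  then x10 is forced to True.
  then x12 is forced to False.
  then x13 is forced to True.
  then x5 is forced to False.
  then x11 is forced to False.
x4 is now unconstrained; take x4 = True.

x1 = False, x2 = True, x3 = True, x4 = True, x5 = False, x6 = True, x7 = False, x8 = False, x9 = True, x10 = True, x11 = False, x12 = False, x13 = True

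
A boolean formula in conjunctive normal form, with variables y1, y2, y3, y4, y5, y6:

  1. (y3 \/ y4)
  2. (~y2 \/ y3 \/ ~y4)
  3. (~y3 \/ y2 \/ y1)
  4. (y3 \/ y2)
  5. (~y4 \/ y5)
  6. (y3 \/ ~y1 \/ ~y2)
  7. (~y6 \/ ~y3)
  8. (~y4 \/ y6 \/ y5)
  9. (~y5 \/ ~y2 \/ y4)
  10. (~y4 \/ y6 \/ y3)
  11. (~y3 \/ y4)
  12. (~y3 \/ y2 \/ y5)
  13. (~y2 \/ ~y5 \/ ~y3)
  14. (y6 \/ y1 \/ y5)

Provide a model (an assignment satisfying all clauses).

y1 = 1, y2 = 0, y3 = 1, y4 = 1, y5 = 1, y6 = 0

Check each clause:
  1. (y4 \/ y3) — y3 is true.
  2. (~y2 \/ y3 \/ ~y4) — y3 is true.
  3. (y1 \/ ~y3 \/ y2) — y1 is true.
  4. (y3 \/ y2) — y3 is true.
  5. (~y4 \/ y5) — y5 is true.
  6. (~y1 \/ y3 \/ ~y2) — y3 is true.
  7. (~y3 \/ ~y6) — ~y6 is true.
  8. (y5 \/ ~y4 \/ y6) — y5 is true.
  9. (y4 \/ ~y5 \/ ~y2) — y4 is true.
  10. (y6 \/ ~y4 \/ y3) — y3 is true.
  11. (y4 \/ ~y3) — y4 is true.
  12. (~y3 \/ y5 \/ y2) — y5 is true.
  13. (~y3 \/ ~y2 \/ ~y5) — ~y2 is true.
  14. (y1 \/ y6 \/ y5) — y1 is true.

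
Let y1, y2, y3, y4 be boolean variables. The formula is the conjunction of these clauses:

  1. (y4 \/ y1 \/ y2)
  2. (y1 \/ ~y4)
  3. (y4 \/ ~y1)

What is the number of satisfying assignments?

6

The models are:
  y1=0 y2=1 y3=0 y4=0
  y1=0 y2=1 y3=1 y4=0
  y1=1 y2=0 y3=0 y4=1
  y1=1 y2=0 y3=1 y4=1
  y1=1 y2=1 y3=0 y4=1
  y1=1 y2=1 y3=1 y4=1
Count: 6.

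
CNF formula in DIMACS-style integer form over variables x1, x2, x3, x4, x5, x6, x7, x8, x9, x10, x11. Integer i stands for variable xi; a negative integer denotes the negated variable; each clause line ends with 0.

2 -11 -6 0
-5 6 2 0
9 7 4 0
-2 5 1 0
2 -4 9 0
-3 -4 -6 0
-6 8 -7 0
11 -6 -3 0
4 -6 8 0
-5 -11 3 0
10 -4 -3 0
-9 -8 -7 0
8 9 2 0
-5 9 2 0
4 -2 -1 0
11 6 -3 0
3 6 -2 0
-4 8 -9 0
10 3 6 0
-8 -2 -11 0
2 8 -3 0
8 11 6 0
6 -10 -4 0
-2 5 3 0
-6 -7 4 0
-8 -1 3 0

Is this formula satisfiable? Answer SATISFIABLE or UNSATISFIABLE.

Set x1 = False and propagate.
The remaining clauses are satisfied by x2 = False, x3 = False, x4 = True, x5 = False, x6 = True, x7 = False, x8 = True, x9 = True, x10 = True, x11 = False.
So x1=False, x2=False, x3=False, x4=True, x5=False, x6=True, x7=False, x8=True, x9=True, x10=True, x11=False is a satisfying assignment.

SATISFIABLE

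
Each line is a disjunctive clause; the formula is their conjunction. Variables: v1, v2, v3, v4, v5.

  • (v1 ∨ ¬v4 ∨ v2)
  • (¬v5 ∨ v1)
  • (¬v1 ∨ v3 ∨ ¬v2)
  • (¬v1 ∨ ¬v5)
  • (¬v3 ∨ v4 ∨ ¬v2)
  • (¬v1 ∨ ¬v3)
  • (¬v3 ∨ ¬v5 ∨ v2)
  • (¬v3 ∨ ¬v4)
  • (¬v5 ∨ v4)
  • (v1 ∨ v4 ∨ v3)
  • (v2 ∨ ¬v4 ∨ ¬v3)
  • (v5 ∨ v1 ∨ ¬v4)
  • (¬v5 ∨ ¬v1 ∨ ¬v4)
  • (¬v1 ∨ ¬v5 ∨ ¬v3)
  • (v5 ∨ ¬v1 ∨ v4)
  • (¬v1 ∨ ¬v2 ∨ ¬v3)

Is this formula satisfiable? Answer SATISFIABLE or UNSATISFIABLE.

Set v1 = False and propagate.
  then v5 is forced to False.
  then v4 is forced to False.
  then v3 is forced to True.
  then v2 is forced to False.
Every clause has at least one true literal under this assignment.
So v1 = 0, v2 = 0, v3 = 1, v4 = 0, v5 = 0 is a satisfying assignment.

SATISFIABLE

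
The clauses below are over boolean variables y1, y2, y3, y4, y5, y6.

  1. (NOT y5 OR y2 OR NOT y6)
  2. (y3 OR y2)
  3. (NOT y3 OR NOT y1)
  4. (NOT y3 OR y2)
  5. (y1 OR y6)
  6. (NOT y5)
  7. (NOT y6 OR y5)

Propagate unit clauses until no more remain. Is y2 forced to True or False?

True

(NOT y5) is a unit clause: y5 = False.
(y5 OR NOT y6) with y5 = False leaves only NOT y6, so y6 = False.
(y6 OR y1) with y6 = False leaves only y1, so y1 = True.
From (NOT y3 OR NOT y1) and y1 = True: y3 = False.
(y3 OR y2): since y3 = False, the clause reduces to (y2). y2 = True.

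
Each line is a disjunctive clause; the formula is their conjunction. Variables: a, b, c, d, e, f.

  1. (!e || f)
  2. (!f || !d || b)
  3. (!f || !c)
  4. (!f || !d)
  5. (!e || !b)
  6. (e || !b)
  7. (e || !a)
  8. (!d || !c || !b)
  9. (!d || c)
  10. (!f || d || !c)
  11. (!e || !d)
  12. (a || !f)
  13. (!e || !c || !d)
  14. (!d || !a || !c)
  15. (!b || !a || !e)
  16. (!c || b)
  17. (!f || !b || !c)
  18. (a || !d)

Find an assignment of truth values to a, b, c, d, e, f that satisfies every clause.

a=F, b=F, c=F, d=F, e=F, f=F

Try a = False.
  then f is forced to False.
  then e is forced to False.
  then b is forced to False.
  then c is forced to False.
  then d is forced to False.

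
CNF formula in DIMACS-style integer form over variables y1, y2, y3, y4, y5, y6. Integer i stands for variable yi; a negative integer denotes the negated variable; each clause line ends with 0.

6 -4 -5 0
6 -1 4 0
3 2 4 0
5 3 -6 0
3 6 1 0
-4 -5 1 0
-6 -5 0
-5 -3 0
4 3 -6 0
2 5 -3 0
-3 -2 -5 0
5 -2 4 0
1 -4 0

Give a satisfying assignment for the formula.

y1=1, y2=1, y3=1, y4=1, y5=0, y6=1

Check each clause:
  1. (~y5 \/ y6 \/ ~y4) — ~y5 is true.
  2. (y4 \/ ~y1 \/ y6) — y4 is true.
  3. (y4 \/ y3 \/ y2) — y2 is true.
  4. (~y6 \/ y5 \/ y3) — y3 is true.
  5. (y1 \/ y6 \/ y3) — y1 is true.
  6. (y1 \/ ~y4 \/ ~y5) — y1 is true.
  7. (~y6 \/ ~y5) — ~y5 is true.
  8. (~y5 \/ ~y3) — ~y5 is true.
  9. (y3 \/ ~y6 \/ y4) — y3 is true.
  10. (~y3 \/ y2 \/ y5) — y2 is true.
  11. (~y5 \/ ~y2 \/ ~y3) — ~y5 is true.
  12. (~y2 \/ y5 \/ y4) — y4 is true.
  13. (y1 \/ ~y4) — y1 is true.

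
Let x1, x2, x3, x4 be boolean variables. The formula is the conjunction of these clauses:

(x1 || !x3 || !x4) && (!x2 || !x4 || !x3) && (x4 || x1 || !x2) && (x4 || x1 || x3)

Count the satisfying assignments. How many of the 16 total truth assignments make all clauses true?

10

Split on x4, then x1.
  x4=1, x1=1: remaining (x2,x3) ∈ {(0,0); (0,1); (1,0)} — 3.
  x4=1, x1=0: remaining (x2,x3) ∈ {(0,0); (1,0)} — 2.
  x4=0, x1=1: remaining (x2,x3) ∈ {(0,0); (0,1); (1,0); (1,1)} — 4.
  x4=0, x1=0: remaining (x2,x3) ∈ {(0,1)} — 1.
Total: 3 + 2 + 4 + 1 = 10.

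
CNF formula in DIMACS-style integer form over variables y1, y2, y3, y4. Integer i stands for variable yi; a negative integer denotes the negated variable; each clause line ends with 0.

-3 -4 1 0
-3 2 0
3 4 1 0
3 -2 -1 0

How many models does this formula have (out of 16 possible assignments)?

Satisfying assignments:
  y1=0 y2=0 y3=0 y4=1
  y1=0 y2=1 y3=0 y4=1
  y1=0 y2=1 y3=1 y4=0
  y1=1 y2=0 y3=0 y4=0
  y1=1 y2=0 y3=0 y4=1
  y1=1 y2=1 y3=1 y4=0
  y1=1 y2=1 y3=1 y4=1
That's 7 in total.

7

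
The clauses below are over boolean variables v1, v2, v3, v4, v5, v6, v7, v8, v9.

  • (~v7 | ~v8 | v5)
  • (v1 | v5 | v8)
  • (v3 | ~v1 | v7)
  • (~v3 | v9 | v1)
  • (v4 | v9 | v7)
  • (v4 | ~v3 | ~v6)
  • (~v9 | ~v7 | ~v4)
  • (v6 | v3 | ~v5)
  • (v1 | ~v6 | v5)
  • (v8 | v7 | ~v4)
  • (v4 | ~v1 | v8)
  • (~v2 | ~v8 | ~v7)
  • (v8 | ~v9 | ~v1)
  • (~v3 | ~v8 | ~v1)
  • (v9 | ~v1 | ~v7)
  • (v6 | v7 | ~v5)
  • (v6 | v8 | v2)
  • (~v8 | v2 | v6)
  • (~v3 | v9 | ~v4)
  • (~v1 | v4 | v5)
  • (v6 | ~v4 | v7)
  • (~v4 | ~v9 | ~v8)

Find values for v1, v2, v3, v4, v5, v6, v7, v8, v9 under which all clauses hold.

v1 = 0, v2 = 0, v3 = 0, v4 = 0, v5 = 1, v6 = 1, v7 = 1, v8 = 1, v9 = 0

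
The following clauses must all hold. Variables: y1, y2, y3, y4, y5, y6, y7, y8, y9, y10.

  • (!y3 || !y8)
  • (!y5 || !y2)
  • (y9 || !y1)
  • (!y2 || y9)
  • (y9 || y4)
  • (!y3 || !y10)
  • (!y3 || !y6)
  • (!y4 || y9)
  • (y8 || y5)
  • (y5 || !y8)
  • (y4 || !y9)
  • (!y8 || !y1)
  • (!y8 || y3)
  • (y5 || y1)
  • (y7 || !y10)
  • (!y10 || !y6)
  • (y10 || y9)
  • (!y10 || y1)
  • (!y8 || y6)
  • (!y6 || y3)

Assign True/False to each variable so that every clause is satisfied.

y1=False, y2=False, y3=False, y4=True, y5=True, y6=False, y7=False, y8=False, y9=True, y10=False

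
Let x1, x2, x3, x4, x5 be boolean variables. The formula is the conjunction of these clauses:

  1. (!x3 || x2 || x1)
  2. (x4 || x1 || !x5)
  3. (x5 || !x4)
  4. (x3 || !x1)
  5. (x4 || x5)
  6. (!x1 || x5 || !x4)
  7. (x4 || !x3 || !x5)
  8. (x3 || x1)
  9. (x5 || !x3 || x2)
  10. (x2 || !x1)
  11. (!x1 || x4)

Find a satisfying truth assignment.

x1=True, x2=True, x3=True, x4=True, x5=True

Pure literal: x2 appears only positively; assign x2 = True.
Branch on x1: take x1 = True.
  then x3 is forced to True.
  then x4 is forced to True.
  then x5 is forced to True.
Every clause has at least one true literal under this assignment.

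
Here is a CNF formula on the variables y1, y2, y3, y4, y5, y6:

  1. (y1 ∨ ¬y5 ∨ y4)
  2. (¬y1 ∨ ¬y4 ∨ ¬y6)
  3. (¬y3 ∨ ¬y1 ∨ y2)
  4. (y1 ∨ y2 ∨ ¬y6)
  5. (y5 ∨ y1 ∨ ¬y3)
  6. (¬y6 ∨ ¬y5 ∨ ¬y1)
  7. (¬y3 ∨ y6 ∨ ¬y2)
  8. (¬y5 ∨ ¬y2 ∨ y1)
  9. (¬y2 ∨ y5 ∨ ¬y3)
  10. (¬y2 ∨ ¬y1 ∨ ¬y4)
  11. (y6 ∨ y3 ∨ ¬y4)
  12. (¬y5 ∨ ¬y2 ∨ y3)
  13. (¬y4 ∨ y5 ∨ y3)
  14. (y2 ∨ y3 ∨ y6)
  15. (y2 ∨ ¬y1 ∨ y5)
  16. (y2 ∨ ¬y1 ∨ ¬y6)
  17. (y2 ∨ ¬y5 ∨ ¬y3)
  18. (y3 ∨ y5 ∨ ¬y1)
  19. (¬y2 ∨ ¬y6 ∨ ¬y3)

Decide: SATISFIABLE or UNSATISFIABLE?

Branch on y1: take y1 = False.
Branch on y2: take y2 = True.
  then y5 is forced to False.
  then y3 is forced to False.
  then y4 is forced to False.
y6 is now unconstrained; take y6 = False.
Every clause has at least one true literal under this assignment.
So y1=F, y2=T, y3=F, y4=F, y5=F, y6=F is a satisfying assignment.

SATISFIABLE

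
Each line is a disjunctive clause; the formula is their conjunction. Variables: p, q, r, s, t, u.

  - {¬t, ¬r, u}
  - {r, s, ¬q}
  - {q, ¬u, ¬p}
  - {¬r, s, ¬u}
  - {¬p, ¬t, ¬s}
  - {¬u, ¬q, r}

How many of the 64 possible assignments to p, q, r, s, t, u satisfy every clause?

27

Case analysis on r and u:
  r=1, u=1: 5 of the 16 assignments to (p,q,s,t) work.
  r=1, u=0: forces t=0; p, q, s free → 2^3 = 8.
  r=0, u=1: remaining (p,q,s,t) ∈ {(0,0,0,0); (0,0,0,1); (0,0,1,0); (0,0,1,1)} — 4.
  r=0, u=0: 10 of the 16 assignments to (p,q,s,t) work.
Total: 5 + 8 + 4 + 10 = 27.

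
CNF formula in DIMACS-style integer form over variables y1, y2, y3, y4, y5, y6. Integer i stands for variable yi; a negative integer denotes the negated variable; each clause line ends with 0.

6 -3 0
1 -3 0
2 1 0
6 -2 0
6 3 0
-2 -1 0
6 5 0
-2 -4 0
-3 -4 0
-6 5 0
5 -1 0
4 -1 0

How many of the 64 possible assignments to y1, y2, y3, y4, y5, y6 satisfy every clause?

The models are:
  y1=0 y2=1 y3=0 y4=0 y5=1 y6=1
  y1=1 y2=0 y3=0 y4=1 y5=1 y6=1
That's 2 in total.

2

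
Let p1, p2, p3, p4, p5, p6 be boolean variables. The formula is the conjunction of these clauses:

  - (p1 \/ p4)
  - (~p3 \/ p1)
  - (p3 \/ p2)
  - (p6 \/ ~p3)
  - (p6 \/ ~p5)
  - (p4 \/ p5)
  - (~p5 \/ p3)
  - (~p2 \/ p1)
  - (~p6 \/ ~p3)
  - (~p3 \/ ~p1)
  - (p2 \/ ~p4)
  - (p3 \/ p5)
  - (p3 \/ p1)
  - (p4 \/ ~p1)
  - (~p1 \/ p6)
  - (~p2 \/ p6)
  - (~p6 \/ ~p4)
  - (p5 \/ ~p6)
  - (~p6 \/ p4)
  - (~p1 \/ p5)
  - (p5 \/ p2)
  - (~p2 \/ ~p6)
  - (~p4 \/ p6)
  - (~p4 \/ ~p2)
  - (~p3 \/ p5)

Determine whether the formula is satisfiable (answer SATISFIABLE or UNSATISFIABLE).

p6 = True:
  propagation gives p3=False, p2=True; an empty clause results — contradiction.
p6 = False:
  propagation gives p3=False, p2=True; an empty clause results — contradiction.
Every branch closes, so no satisfying assignment exists.

UNSATISFIABLE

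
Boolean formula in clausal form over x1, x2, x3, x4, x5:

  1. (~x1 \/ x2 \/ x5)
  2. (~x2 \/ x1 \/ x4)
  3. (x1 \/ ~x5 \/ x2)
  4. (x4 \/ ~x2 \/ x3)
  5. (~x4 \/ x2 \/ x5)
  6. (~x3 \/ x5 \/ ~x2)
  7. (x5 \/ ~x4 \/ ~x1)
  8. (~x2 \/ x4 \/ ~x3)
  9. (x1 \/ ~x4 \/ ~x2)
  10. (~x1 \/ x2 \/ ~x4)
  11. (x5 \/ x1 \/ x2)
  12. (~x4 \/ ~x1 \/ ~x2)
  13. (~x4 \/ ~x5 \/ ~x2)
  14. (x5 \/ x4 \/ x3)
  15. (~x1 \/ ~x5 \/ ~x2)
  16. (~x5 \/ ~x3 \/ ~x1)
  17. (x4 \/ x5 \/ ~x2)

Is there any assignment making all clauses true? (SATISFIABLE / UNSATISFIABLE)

Branch on x1: take x1 = True.
For the remaining variables, x2 = False, x3 = False, x4 = False, x5 = True works.
So x1=T, x2=F, x3=F, x4=F, x5=T is a satisfying assignment.

SATISFIABLE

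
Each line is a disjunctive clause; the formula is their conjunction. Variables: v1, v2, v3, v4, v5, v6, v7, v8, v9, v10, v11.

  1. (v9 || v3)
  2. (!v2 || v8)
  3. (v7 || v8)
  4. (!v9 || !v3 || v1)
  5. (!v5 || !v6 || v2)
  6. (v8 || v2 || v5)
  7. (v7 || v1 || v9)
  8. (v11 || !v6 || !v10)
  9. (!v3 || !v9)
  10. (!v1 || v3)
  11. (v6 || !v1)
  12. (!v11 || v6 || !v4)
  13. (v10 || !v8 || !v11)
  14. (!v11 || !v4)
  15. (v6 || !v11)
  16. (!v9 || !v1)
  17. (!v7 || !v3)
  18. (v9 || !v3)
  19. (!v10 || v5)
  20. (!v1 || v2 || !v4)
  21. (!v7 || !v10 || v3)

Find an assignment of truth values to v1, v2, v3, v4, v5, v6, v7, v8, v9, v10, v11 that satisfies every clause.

Pure literal: v4 appears only negated; assign v4 = False.
Set v1 = False and propagate.
Set v2 = True and propagate.
  then v8 is forced to True.
Branch on v3: take v3 = False.
  then v9 is forced to True.
The remaining clauses are satisfied by v5 = False, v6 = False, v7 = True, v10 = False, v11 = False.
Check each clause:
  1. (v9 || v3) — v9 is true.
  2. (v8 || !v2) — v8 is true.
  3. (v7 || v8) — v8 is true.
  4. (v1 || !v9 || !v3) — !v3 is true.
  5. (!v5 || !v6 || v2) — v2 is true.
  6. (v8 || v2 || v5) — v8 is true.
  7. (v1 || v9 || v7) — v9 is true.
  8. (v11 || !v6 || !v10) — !v6 is true.
  9. (!v3 || !v9) — !v3 is true.
  10. (!v1 || v3) — !v1 is true.
  11. (v6 || !v1) — !v1 is true.
  12. (!v11 || v6 || !v4) — !v4 is true.
  13. (!v8 || !v11 || v10) — !v11 is true.
  14. (!v4 || !v11) — !v4 is true.
  15. (!v11 || v6) — !v11 is true.
  16. (!v9 || !v1) — !v1 is true.
  17. (!v3 || !v7) — !v3 is true.
  18. (v9 || !v3) — v9 is true.
  19. (!v10 || v5) — !v10 is true.
  20. (v2 || !v4 || !v1) — v2 is true.
  21. (!v10 || !v7 || v3) — !v10 is true.

v1=False, v2=True, v3=False, v4=False, v5=False, v6=False, v7=True, v8=True, v9=True, v10=False, v11=False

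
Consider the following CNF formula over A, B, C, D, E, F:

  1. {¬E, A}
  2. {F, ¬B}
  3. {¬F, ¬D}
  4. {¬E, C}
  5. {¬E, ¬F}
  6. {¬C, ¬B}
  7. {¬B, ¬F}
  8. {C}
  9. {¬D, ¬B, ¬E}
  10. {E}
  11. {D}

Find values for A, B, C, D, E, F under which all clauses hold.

A=T, B=F, C=T, D=T, E=T, F=F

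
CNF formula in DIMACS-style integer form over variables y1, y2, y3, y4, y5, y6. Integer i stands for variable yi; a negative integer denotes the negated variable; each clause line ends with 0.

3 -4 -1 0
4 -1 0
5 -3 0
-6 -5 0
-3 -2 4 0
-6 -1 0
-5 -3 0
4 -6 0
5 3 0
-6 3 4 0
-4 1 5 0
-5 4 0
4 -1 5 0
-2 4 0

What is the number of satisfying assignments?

2

The models are:
  y1=0 y2=0 y3=0 y4=1 y5=1 y6=0
  y1=0 y2=1 y3=0 y4=1 y5=1 y6=0
Count: 2.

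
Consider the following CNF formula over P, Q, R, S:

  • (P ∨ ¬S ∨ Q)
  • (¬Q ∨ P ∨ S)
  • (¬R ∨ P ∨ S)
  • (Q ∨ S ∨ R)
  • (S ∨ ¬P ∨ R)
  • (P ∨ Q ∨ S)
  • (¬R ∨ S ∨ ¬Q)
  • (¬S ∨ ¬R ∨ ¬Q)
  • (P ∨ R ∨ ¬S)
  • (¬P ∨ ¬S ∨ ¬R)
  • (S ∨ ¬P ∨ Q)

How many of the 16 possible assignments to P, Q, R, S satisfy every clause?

The models are:
  P=1 Q=0 R=0 S=1
  P=1 Q=1 R=0 S=1
Count: 2.

2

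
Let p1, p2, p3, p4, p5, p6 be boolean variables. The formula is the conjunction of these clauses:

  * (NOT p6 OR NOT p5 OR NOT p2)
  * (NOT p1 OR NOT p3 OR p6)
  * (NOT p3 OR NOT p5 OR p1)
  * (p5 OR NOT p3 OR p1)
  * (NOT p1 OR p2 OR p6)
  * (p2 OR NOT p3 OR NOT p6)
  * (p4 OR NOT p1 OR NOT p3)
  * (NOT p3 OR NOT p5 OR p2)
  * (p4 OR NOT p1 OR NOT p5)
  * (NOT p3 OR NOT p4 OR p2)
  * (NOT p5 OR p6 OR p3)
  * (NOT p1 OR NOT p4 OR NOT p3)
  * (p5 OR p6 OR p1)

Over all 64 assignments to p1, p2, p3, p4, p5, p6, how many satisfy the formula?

Split on p3, then p1.
  p3=T, p1=T: a clause becomes empty — 0.
  p3=T, p1=F: a clause becomes empty — 0.
  p3=F, p1=T: 7 of the 16 assignments to (p2,p4,p5,p6) work.
  p3=F, p1=F: p4 free; 3 ways for (p2,p5,p6) × 2^1 = 6.
Total: 0 + 0 + 7 + 6 = 13.

13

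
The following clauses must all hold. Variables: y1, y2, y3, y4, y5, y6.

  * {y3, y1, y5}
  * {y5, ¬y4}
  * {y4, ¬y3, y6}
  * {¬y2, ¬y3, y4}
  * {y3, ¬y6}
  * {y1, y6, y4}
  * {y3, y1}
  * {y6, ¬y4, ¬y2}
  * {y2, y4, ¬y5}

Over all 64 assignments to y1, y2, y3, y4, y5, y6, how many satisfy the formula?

12

Split on y4, then y3.
  y4=1, y3=1: y1 free; 3 ways for (y2,y5,y6) × 2^1 = 6.
  y4=1, y3=0: remaining (y1,y2,y5,y6) ∈ {(1,0,1,0)} — 1.
  y4=0, y3=1: remaining (y1,y2,y5,y6) ∈ {(0,0,0,1); (1,0,0,1)} — 2.
  y4=0, y3=0: remaining (y1,y2,y5,y6) ∈ {(1,0,0,0); (1,1,0,0); (1,1,1,0)} — 3.
Total: 6 + 1 + 2 + 3 = 12.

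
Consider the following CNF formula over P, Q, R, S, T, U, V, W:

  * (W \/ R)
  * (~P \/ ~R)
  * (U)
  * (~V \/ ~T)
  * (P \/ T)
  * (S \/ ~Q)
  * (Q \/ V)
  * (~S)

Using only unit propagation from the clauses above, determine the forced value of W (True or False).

True

Unit clause (U) sets U = True.
Unit clause (~S) sets S = False.
From (S \/ ~Q) and S = False: Q = False.
(Q \/ V): since Q = False, the clause reduces to (V). V = True.
(~V \/ ~T) with V = True leaves only ~T, so T = False.
(P \/ T) with T = False leaves only P, so P = True.
In (~P \/ ~R), ~P is now false; ~R must hold, so R = False.
In (W \/ R), R is now false; W must hold, so W = True.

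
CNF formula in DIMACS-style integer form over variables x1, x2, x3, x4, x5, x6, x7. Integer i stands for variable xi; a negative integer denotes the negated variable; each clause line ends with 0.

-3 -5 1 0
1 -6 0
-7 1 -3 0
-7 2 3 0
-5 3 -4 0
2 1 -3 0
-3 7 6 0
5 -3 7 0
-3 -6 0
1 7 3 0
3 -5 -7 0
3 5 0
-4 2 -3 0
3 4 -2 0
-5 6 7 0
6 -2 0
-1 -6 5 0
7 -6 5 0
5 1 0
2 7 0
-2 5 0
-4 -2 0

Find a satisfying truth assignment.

x1=1  x2=0  x3=1  x4=0  x5=1  x6=0  x7=1

Check each clause:
  1. (NOT x3 OR x1 OR NOT x5) — x1 is true.
  2. (NOT x6 OR x1) — x1 is true.
  3. (x1 OR NOT x3 OR NOT x7) — x1 is true.
  4. (x3 OR x2 OR NOT x7) — x3 is true.
  5. (NOT x5 OR x3 OR NOT x4) — x3 is true.
  6. (x2 OR NOT x3 OR x1) — x1 is true.
  7. (x6 OR x7 OR NOT x3) — x7 is true.
  8. (x5 OR x7 OR NOT x3) — x5 is true.
  9. (NOT x3 OR NOT x6) — NOT x6 is true.
  10. (x7 OR x1 OR x3) — x1 is true.
  11. (NOT x5 OR NOT x7 OR x3) — x3 is true.
  12. (x3 OR x5) — x3 is true.
  13. (NOT x4 OR x2 OR NOT x3) — NOT x4 is true.
  14. (x3 OR NOT x2 OR x4) — x3 is true.
  15. (NOT x5 OR x7 OR x6) — x7 is true.
  16. (x6 OR NOT x2) — NOT x2 is true.
  17. (NOT x1 OR x5 OR NOT x6) — NOT x6 is true.
  18. (x7 OR NOT x6 OR x5) — NOT x6 is true.
  19. (x1 OR x5) — x1 is true.
  20. (x7 OR x2) — x7 is true.
  21. (NOT x2 OR x5) — x5 is true.
  22. (NOT x4 OR NOT x2) — NOT x4 is true.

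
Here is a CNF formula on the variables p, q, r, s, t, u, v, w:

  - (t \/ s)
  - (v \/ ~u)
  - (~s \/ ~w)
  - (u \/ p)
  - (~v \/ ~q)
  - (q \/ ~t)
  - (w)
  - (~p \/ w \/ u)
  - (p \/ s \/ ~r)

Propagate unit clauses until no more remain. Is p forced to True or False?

True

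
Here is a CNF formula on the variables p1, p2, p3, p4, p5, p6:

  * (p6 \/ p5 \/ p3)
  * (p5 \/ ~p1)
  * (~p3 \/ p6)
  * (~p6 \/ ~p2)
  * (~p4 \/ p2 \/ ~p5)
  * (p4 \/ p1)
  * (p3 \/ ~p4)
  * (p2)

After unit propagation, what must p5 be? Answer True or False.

True

(p2) is a unit clause: p2 = True.
(~p6 \/ ~p2) with p2 = True leaves only ~p6, so p6 = False.
(p6 \/ ~p3) with p6 = False leaves only ~p3, so p3 = False.
(p6 \/ p5 \/ p3): since p3 = False, p6 = False, the clause reduces to (p5). p5 = True.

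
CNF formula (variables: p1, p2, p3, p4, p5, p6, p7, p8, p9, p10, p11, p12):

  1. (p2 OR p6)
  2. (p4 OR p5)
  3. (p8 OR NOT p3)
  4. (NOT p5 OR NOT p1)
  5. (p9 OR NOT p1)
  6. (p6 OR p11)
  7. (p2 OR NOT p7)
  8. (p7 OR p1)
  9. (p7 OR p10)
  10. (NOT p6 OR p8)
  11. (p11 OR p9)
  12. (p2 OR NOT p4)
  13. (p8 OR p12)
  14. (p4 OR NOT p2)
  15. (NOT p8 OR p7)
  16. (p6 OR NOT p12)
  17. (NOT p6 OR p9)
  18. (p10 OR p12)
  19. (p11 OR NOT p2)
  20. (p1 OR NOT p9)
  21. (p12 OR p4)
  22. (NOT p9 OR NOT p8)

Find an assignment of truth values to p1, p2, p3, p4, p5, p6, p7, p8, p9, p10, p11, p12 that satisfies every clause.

p10 occurs only positively in the remaining clauses — set p10 = True.
Pure literal: p11 appears only positively; assign p11 = True.
Branch on p1: take p1 = False.
  then p7 is forced to True.
  then p2 is forced to True.
  then p4 is forced to True.
  then p9 is forced to False.
  then p6 is forced to False.
  then p12 is forced to False.
  then p8 is forced to True.
p3, p5 are now unconstrained; take p3 = True, p5 = False.
Every clause has at least one true literal under this assignment.
Check each clause:
  1. (p2 OR p6) — p2 is true.
  2. (p5 OR p4) — p4 is true.
  3. (NOT p3 OR p8) — p8 is true.
  4. (NOT p1 OR NOT p5) — NOT p5 is true.
  5. (NOT p1 OR p9) — NOT p1 is true.
  6. (p6 OR p11) — p11 is true.
  7. (NOT p7 OR p2) — p2 is true.
  8. (p7 OR p1) — p7 is true.
  9. (p7 OR p10) — p10 is true.
  10. (NOT p6 OR p8) — p8 is true.
  11. (p9 OR p11) — p11 is true.
  12. (NOT p4 OR p2) — p2 is true.
  13. (p8 OR p12) — p8 is true.
  14. (NOT p2 OR p4) — p4 is true.
  15. (p7 OR NOT p8) — p7 is true.
  16. (p6 OR NOT p12) — NOT p12 is true.
  17. (p9 OR NOT p6) — NOT p6 is true.
  18. (p12 OR p10) — p10 is true.
  19. (p11 OR NOT p2) — p11 is true.
  20. (NOT p9 OR p1) — NOT p9 is true.
  21. (p12 OR p4) — p4 is true.
  22. (NOT p9 OR NOT p8) — NOT p9 is true.

p1 = False  p2 = True  p3 = True  p4 = True  p5 = False  p6 = False  p7 = True  p8 = True  p9 = False  p10 = True  p11 = True  p12 = False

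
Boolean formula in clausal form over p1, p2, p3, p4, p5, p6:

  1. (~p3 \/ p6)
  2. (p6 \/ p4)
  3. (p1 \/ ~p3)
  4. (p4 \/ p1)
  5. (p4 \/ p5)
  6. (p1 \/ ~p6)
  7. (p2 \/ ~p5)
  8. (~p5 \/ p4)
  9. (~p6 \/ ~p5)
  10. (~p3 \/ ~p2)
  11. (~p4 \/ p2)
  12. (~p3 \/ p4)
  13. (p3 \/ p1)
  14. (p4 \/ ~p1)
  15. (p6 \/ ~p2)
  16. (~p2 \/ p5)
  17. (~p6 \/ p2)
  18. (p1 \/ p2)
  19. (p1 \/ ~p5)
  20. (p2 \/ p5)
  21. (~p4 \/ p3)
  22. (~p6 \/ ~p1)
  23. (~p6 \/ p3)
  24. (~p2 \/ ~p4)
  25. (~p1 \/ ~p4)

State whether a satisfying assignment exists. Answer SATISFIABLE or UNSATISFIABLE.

UNSATISFIABLE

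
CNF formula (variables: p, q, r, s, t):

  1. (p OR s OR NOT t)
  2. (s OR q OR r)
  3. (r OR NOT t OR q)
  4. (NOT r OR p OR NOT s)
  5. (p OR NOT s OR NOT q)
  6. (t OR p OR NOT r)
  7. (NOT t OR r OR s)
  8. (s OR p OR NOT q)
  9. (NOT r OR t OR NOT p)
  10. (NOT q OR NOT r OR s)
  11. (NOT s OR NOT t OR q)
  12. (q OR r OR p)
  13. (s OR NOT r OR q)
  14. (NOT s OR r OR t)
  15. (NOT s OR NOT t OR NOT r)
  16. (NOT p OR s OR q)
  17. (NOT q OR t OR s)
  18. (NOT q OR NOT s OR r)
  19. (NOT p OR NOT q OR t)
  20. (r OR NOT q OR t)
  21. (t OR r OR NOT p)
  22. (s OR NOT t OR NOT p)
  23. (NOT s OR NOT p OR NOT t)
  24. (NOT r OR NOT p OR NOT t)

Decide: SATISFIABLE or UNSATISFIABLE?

UNSATISFIABLE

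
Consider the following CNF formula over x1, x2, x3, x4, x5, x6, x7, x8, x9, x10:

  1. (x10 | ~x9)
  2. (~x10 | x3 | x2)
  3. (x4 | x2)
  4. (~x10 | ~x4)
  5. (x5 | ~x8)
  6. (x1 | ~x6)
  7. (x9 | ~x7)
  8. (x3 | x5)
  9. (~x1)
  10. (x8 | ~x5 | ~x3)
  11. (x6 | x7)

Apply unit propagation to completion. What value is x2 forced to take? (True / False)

(~x1) stands alone — x1 = False.
From (x1 | ~x6) and x1 = False: x6 = False.
From (x7 | x6) and x6 = False: x7 = True.
From (~x7 | x9) and x7 = True: x9 = True.
From (~x9 | x10) and x9 = True: x10 = True.
(~x10 | ~x4): since x10 = True, the clause reduces to (~x4). x4 = False.
(x2 | x4): since x4 = False, the clause reduces to (x2). x2 = True.

True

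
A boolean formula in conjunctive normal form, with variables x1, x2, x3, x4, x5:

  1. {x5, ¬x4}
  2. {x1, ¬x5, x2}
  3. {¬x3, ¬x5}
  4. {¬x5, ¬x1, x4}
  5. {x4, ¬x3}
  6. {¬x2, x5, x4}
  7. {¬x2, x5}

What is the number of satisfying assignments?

Satisfying assignments:
  x1=F x2=F x3=F x4=F x5=F
  x1=F x2=T x3=F x4=F x5=T
  x1=F x2=T x3=F x4=T x5=T
  x1=T x2=F x3=F x4=F x5=F
  x1=T x2=F x3=F x4=T x5=T
  x1=T x2=T x3=F x4=T x5=T
That's 6 in total.

6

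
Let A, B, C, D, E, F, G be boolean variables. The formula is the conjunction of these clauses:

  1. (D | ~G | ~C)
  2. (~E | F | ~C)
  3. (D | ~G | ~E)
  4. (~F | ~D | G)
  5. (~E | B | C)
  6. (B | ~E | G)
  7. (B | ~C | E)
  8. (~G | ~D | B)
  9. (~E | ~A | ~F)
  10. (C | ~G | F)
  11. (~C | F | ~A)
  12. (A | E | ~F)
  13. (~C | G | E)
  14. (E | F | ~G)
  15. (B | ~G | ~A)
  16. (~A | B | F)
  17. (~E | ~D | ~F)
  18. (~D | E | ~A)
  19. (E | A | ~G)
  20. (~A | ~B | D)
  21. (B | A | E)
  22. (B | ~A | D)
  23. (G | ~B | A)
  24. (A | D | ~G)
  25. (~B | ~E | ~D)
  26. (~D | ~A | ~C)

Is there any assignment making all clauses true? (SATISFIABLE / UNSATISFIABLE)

UNSATISFIABLE

E = True:
  D = True:
    propagation gives F=False, C=False, B=True; an empty clause results — contradiction.
  D = False:
    propagation gives G=False, B=True, A=False; an empty clause results — contradiction.
E = False:
  A = True:
    propagation gives D=False, B=False; an empty clause results — contradiction.
  A = False:
    propagation gives F=False, G=False, C=False, B=True; an empty clause results — contradiction.
Every branch closes, so no satisfying assignment exists.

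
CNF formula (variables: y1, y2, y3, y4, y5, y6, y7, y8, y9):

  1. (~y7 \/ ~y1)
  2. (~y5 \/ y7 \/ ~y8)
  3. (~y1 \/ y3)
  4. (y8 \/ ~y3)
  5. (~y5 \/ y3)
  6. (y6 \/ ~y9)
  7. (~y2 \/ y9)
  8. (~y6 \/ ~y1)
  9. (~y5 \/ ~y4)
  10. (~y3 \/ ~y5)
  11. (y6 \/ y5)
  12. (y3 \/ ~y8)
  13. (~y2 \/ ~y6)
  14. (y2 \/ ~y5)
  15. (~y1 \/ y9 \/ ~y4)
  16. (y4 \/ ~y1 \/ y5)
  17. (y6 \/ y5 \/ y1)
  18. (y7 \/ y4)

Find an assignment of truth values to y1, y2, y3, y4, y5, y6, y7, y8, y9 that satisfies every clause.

y1=False  y2=False  y3=False  y4=False  y5=False  y6=True  y7=True  y8=False  y9=False

Check each clause:
  1. (~y1 \/ ~y7) — ~y1 is true.
  2. (~y5 \/ y7 \/ ~y8) — ~y8 is true.
  3. (y3 \/ ~y1) — ~y1 is true.
  4. (~y3 \/ y8) — ~y3 is true.
  5. (y3 \/ ~y5) — ~y5 is true.
  6. (~y9 \/ y6) — y6 is true.
  7. (~y2 \/ y9) — ~y2 is true.
  8. (~y6 \/ ~y1) — ~y1 is true.
  9. (~y4 \/ ~y5) — ~y5 is true.
  10. (~y5 \/ ~y3) — ~y5 is true.
  11. (y5 \/ y6) — y6 is true.
  12. (y3 \/ ~y8) — ~y8 is true.
  13. (~y6 \/ ~y2) — ~y2 is true.
  14. (y2 \/ ~y5) — ~y5 is true.
  15. (y9 \/ ~y1 \/ ~y4) — ~y4 is true.
  16. (y5 \/ y4 \/ ~y1) — ~y1 is true.
  17. (y5 \/ y1 \/ y6) — y6 is true.
  18. (y7 \/ y4) — y7 is true.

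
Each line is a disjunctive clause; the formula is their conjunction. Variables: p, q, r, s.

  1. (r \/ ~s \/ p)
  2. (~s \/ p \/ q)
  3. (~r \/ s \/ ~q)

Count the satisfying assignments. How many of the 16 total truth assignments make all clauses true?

Case analysis on s and p:
  s=1, p=1: remaining (q,r) ∈ {(0,0); (0,1); (1,0); (1,1)} — 4.
  s=1, p=0: remaining (q,r) ∈ {(1,1)} — 1.
  s=0, p=1: remaining (q,r) ∈ {(0,0); (0,1); (1,0)} — 3.
  s=0, p=0: remaining (q,r) ∈ {(0,0); (0,1); (1,0)} — 3.
Total: 4 + 1 + 3 + 3 = 11.

11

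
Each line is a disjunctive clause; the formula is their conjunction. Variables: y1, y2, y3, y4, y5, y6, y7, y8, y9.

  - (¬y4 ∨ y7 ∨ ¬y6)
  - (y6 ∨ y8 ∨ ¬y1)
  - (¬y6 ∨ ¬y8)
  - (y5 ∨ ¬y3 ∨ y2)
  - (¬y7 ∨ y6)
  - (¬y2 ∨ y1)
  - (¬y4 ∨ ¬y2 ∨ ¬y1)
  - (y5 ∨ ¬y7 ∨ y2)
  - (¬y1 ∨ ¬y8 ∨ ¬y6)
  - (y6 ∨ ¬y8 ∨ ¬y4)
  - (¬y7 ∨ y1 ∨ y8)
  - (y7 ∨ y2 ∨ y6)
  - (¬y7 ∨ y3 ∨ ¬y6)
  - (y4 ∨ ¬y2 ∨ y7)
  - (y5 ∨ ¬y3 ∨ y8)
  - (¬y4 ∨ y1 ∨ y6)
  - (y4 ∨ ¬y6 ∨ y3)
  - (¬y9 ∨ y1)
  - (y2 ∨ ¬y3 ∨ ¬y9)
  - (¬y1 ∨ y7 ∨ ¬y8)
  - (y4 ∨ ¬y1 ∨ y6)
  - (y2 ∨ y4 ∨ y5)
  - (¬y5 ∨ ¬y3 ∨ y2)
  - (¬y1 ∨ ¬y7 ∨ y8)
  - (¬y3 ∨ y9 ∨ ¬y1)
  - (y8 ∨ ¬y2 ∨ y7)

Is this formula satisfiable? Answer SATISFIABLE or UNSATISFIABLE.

y1 = True:
  y6 = True:
    propagation gives y8=False, y7=False, y4=False, y2=False; an empty clause results — contradiction.
  y6 = False:
    propagation gives y8=True, y7=False; an empty clause results — contradiction.
y1 = False:
  y6 = True:
    propagation gives y8=False, y7=False, y4=False, y3=True; an empty clause results — contradiction.
  y6 = False:
    propagation gives y7=False; an empty clause results — contradiction.
Every branch closes, so no satisfying assignment exists.

UNSATISFIABLE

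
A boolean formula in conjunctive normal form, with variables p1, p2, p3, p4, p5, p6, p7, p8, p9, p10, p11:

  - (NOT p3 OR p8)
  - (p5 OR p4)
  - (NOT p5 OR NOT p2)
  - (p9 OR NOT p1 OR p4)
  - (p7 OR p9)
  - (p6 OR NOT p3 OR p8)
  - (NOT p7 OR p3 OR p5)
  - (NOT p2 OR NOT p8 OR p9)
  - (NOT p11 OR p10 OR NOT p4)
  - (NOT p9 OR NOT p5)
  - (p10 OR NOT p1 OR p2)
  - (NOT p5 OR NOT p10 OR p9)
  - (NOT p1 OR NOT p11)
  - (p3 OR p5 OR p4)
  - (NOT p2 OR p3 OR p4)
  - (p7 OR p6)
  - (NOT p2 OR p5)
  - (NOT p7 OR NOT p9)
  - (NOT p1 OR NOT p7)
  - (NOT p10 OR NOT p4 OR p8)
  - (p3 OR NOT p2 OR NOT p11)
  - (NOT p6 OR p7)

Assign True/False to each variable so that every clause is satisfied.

Pure literal: p1 appears only negated; assign p1 = False.
Try p2 = False.
Set p3 = False and propagate.
Set p4 = False and propagate.
  then p5 is forced to True.
  then p9 is forced to False.
  then p7 is forced to True.
  then p10 is forced to False.
p6, p8, p11 are now unconstrained; take p6 = False, p8 = True, p11 = True.
Every clause has at least one true literal under this assignment.

p1 = 0, p2 = 0, p3 = 0, p4 = 0, p5 = 1, p6 = 0, p7 = 1, p8 = 1, p9 = 0, p10 = 0, p11 = 1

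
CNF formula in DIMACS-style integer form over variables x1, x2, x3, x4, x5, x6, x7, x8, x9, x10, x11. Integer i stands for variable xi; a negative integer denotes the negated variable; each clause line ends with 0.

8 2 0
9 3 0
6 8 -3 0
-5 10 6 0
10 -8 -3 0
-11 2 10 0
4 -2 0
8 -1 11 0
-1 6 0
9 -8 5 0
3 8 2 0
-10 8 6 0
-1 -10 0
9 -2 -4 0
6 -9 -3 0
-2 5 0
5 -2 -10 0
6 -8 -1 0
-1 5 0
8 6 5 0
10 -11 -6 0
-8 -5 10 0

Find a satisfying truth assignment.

x1=False, x2=False, x3=False, x4=False, x5=True, x6=True, x7=True, x8=True, x9=True, x10=True, x11=False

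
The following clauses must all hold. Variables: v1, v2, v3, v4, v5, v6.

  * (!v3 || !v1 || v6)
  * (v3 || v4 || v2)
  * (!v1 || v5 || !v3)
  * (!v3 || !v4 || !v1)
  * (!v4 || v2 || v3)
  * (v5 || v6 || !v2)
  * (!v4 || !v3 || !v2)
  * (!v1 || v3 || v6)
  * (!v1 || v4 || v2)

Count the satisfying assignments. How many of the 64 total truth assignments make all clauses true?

22

Split on v3, then v1.
  v3=1, v1=1: remaining (v2,v4,v5,v6) ∈ {(1,0,1,1)} — 1.
  v3=1, v1=0: 11 of the 16 assignments to (v2,v4,v5,v6) work.
  v3=0, v1=1: remaining (v2,v4,v5,v6) ∈ {(1,0,0,1); (1,0,1,1); (1,1,0,1); (1,1,1,1)} — 4.
  v3=0, v1=0: v4 free; 3 ways for (v2,v5,v6) × 2^1 = 6.
Total: 1 + 11 + 4 + 6 = 22.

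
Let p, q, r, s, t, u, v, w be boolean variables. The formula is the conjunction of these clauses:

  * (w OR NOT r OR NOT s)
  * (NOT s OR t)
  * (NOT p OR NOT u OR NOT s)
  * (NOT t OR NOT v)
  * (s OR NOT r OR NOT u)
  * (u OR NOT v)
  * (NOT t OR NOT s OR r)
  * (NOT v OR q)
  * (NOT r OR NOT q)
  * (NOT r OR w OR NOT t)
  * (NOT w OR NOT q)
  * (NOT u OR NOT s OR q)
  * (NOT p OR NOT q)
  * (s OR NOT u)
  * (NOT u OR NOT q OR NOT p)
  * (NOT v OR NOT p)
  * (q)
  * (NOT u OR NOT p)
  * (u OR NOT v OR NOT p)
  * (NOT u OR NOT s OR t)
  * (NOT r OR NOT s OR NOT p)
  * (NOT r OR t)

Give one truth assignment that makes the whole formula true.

p = F, q = T, r = F, s = F, t = T, u = F, v = F, w = F

Unit propagation: (q) forces q = True.
(NOT r) is a unit clause, so r = False.
The clause (NOT w) is unit: w must be False.
The clause (NOT p) is unit: p must be False.
Pure literal: v appears only negated; assign v = False.
Branch on s: take s = False.
  then u is forced to False.
t is now unconstrained; take t = True.
Every clause has at least one true literal under this assignment.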